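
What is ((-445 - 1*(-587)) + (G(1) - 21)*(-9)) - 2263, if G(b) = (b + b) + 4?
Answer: -1986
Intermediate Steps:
G(b) = 4 + 2*b (G(b) = 2*b + 4 = 4 + 2*b)
((-445 - 1*(-587)) + (G(1) - 21)*(-9)) - 2263 = ((-445 - 1*(-587)) + ((4 + 2*1) - 21)*(-9)) - 2263 = ((-445 + 587) + ((4 + 2) - 21)*(-9)) - 2263 = (142 + (6 - 21)*(-9)) - 2263 = (142 - 15*(-9)) - 2263 = (142 + 135) - 2263 = 277 - 2263 = -1986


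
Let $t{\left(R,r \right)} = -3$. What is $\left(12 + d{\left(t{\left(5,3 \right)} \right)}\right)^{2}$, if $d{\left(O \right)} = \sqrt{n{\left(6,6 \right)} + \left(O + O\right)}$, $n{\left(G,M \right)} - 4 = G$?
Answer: $196$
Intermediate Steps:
$n{\left(G,M \right)} = 4 + G$
$d{\left(O \right)} = \sqrt{10 + 2 O}$ ($d{\left(O \right)} = \sqrt{\left(4 + 6\right) + \left(O + O\right)} = \sqrt{10 + 2 O}$)
$\left(12 + d{\left(t{\left(5,3 \right)} \right)}\right)^{2} = \left(12 + \sqrt{10 + 2 \left(-3\right)}\right)^{2} = \left(12 + \sqrt{10 - 6}\right)^{2} = \left(12 + \sqrt{4}\right)^{2} = \left(12 + 2\right)^{2} = 14^{2} = 196$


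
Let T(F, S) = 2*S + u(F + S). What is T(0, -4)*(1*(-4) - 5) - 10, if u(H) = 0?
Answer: 62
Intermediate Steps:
T(F, S) = 2*S (T(F, S) = 2*S + 0 = 2*S)
T(0, -4)*(1*(-4) - 5) - 10 = (2*(-4))*(1*(-4) - 5) - 10 = -8*(-4 - 5) - 10 = -8*(-9) - 10 = 72 - 10 = 62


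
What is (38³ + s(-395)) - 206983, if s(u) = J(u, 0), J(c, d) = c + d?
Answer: -152506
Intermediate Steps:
s(u) = u (s(u) = u + 0 = u)
(38³ + s(-395)) - 206983 = (38³ - 395) - 206983 = (54872 - 395) - 206983 = 54477 - 206983 = -152506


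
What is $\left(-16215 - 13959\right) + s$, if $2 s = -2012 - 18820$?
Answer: $-40590$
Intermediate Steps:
$s = -10416$ ($s = \frac{-2012 - 18820}{2} = \frac{1}{2} \left(-20832\right) = -10416$)
$\left(-16215 - 13959\right) + s = \left(-16215 - 13959\right) - 10416 = -30174 - 10416 = -40590$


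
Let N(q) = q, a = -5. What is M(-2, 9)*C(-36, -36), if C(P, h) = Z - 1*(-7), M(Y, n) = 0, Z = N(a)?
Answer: 0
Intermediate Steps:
Z = -5
C(P, h) = 2 (C(P, h) = -5 - 1*(-7) = -5 + 7 = 2)
M(-2, 9)*C(-36, -36) = 0*2 = 0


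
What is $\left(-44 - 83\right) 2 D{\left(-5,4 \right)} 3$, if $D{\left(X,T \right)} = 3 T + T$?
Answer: $-12192$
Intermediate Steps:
$D{\left(X,T \right)} = 4 T$
$\left(-44 - 83\right) 2 D{\left(-5,4 \right)} 3 = \left(-44 - 83\right) 2 \cdot 4 \cdot 4 \cdot 3 = - 127 \cdot 2 \cdot 16 \cdot 3 = - 127 \cdot 32 \cdot 3 = \left(-127\right) 96 = -12192$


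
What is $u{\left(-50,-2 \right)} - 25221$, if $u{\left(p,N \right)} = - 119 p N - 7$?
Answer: $-37128$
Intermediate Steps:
$u{\left(p,N \right)} = -7 - 119 N p$ ($u{\left(p,N \right)} = - 119 N p - 7 = -7 - 119 N p$)
$u{\left(-50,-2 \right)} - 25221 = \left(-7 - \left(-238\right) \left(-50\right)\right) - 25221 = \left(-7 - 11900\right) - 25221 = -11907 - 25221 = -37128$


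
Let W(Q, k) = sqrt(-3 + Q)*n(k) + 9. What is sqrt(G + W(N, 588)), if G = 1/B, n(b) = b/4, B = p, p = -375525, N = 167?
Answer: sqrt(5640759356 + 184264860150*sqrt(41))/25035 ≈ 43.492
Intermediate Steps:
B = -375525
n(b) = b/4 (n(b) = b*(1/4) = b/4)
W(Q, k) = 9 + k*sqrt(-3 + Q)/4 (W(Q, k) = sqrt(-3 + Q)*(k/4) + 9 = k*sqrt(-3 + Q)/4 + 9 = 9 + k*sqrt(-3 + Q)/4)
G = -1/375525 (G = 1/(-375525) = -1/375525 ≈ -2.6629e-6)
sqrt(G + W(N, 588)) = sqrt(-1/375525 + (9 + (1/4)*588*sqrt(-3 + 167))) = sqrt(-1/375525 + (9 + (1/4)*588*sqrt(164))) = sqrt(-1/375525 + (9 + (1/4)*588*(2*sqrt(41)))) = sqrt(-1/375525 + (9 + 294*sqrt(41))) = sqrt(3379724/375525 + 294*sqrt(41))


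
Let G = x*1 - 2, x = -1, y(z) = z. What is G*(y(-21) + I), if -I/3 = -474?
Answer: -4203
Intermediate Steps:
I = 1422 (I = -3*(-474) = 1422)
G = -3 (G = -1*1 - 2 = -1 - 2 = -3)
G*(y(-21) + I) = -3*(-21 + 1422) = -3*1401 = -4203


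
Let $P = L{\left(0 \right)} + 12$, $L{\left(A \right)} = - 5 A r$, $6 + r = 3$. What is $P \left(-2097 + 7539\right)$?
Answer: $65304$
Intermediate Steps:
$r = -3$ ($r = -6 + 3 = -3$)
$L{\left(A \right)} = 15 A$ ($L{\left(A \right)} = - 5 A \left(-3\right) = 15 A$)
$P = 12$ ($P = 15 \cdot 0 + 12 = 0 + 12 = 12$)
$P \left(-2097 + 7539\right) = 12 \left(-2097 + 7539\right) = 12 \cdot 5442 = 65304$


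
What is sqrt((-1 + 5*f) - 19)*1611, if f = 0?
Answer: 3222*I*sqrt(5) ≈ 7204.6*I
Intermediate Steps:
sqrt((-1 + 5*f) - 19)*1611 = sqrt((-1 + 5*0) - 19)*1611 = sqrt((-1 + 0) - 19)*1611 = sqrt(-1 - 19)*1611 = sqrt(-20)*1611 = (2*I*sqrt(5))*1611 = 3222*I*sqrt(5)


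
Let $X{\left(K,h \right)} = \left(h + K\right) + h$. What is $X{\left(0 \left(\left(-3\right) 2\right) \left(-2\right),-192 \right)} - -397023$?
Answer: $396639$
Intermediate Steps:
$X{\left(K,h \right)} = K + 2 h$ ($X{\left(K,h \right)} = \left(K + h\right) + h = K + 2 h$)
$X{\left(0 \left(\left(-3\right) 2\right) \left(-2\right),-192 \right)} - -397023 = \left(0 \left(\left(-3\right) 2\right) \left(-2\right) + 2 \left(-192\right)\right) - -397023 = \left(0 \left(-6\right) \left(-2\right) - 384\right) + 397023 = \left(0 \left(-2\right) - 384\right) + 397023 = \left(0 - 384\right) + 397023 = -384 + 397023 = 396639$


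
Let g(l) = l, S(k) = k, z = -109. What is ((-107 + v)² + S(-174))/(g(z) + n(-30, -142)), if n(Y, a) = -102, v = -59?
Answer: -27382/211 ≈ -129.77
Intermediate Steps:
((-107 + v)² + S(-174))/(g(z) + n(-30, -142)) = ((-107 - 59)² - 174)/(-109 - 102) = ((-166)² - 174)/(-211) = (27556 - 174)*(-1/211) = 27382*(-1/211) = -27382/211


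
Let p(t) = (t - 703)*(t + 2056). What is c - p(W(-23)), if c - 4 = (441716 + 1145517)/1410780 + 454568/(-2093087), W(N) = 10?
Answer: 4227772554415147351/2952885277860 ≈ 1.4317e+6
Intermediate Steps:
p(t) = (-703 + t)*(2056 + t)
c = 14492462426671/2952885277860 (c = 4 + ((441716 + 1145517)/1410780 + 454568/(-2093087)) = 4 + (1587233*(1/1410780) + 454568*(-1/2093087)) = 4 + (1587233/1410780 - 454568/2093087) = 4 + 2680921315231/2952885277860 = 14492462426671/2952885277860 ≈ 4.9079)
c - p(W(-23)) = 14492462426671/2952885277860 - (-1445368 + 10² + 1353*10) = 14492462426671/2952885277860 - (-1445368 + 100 + 13530) = 14492462426671/2952885277860 - 1*(-1431738) = 14492462426671/2952885277860 + 1431738 = 4227772554415147351/2952885277860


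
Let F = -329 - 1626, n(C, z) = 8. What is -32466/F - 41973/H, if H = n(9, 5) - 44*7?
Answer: 6119801/39100 ≈ 156.52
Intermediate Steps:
F = -1955
H = -300 (H = 8 - 44*7 = 8 - 308 = -300)
-32466/F - 41973/H = -32466/(-1955) - 41973/(-300) = -32466*(-1/1955) - 41973*(-1/300) = 32466/1955 + 13991/100 = 6119801/39100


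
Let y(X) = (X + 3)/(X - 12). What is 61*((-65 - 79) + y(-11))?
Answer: -201544/23 ≈ -8762.8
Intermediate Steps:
y(X) = (3 + X)/(-12 + X)
61*((-65 - 79) + y(-11)) = 61*((-65 - 79) + (3 - 11)/(-12 - 11)) = 61*(-144 - 8/(-23)) = 61*(-144 - 1/23*(-8)) = 61*(-144 + 8/23) = 61*(-3304/23) = -201544/23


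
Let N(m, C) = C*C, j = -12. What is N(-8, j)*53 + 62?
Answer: 7694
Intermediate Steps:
N(m, C) = C²
N(-8, j)*53 + 62 = (-12)²*53 + 62 = 144*53 + 62 = 7632 + 62 = 7694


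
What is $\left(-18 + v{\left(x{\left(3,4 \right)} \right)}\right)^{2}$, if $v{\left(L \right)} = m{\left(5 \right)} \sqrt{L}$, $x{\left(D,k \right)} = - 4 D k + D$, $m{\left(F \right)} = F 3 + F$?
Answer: $-17676 - 2160 i \sqrt{5} \approx -17676.0 - 4829.9 i$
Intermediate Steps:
$m{\left(F \right)} = 4 F$ ($m{\left(F \right)} = 3 F + F = 4 F$)
$x{\left(D,k \right)} = D - 4 D k$ ($x{\left(D,k \right)} = - 4 D k + D = D - 4 D k$)
$v{\left(L \right)} = 20 \sqrt{L}$ ($v{\left(L \right)} = 4 \cdot 5 \sqrt{L} = 20 \sqrt{L}$)
$\left(-18 + v{\left(x{\left(3,4 \right)} \right)}\right)^{2} = \left(-18 + 20 \sqrt{3 \left(1 - 16\right)}\right)^{2} = \left(-18 + 20 \sqrt{3 \left(-15\right)}\right)^{2} = \left(-18 + 20 \sqrt{-45}\right)^{2} = \left(-18 + 20 \cdot 3 i \sqrt{5}\right)^{2} = \left(-18 + 60 i \sqrt{5}\right)^{2}$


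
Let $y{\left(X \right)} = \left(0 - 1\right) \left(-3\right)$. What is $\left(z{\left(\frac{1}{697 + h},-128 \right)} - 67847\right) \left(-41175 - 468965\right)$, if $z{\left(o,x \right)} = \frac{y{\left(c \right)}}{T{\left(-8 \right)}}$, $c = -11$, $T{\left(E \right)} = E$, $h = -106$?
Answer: $\frac{69223319765}{2} \approx 3.4612 \cdot 10^{10}$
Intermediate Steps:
$y{\left(X \right)} = 3$ ($y{\left(X \right)} = \left(-1\right) \left(-3\right) = 3$)
$z{\left(o,x \right)} = - \frac{3}{8}$ ($z{\left(o,x \right)} = \frac{3}{-8} = 3 \left(- \frac{1}{8}\right) = - \frac{3}{8}$)
$\left(z{\left(\frac{1}{697 + h},-128 \right)} - 67847\right) \left(-41175 - 468965\right) = \left(- \frac{3}{8} - 67847\right) \left(-41175 - 468965\right) = \left(- \frac{542779}{8}\right) \left(-510140\right) = \frac{69223319765}{2}$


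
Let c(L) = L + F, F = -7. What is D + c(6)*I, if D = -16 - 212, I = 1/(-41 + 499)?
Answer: -104425/458 ≈ -228.00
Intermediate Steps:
c(L) = -7 + L (c(L) = L - 7 = -7 + L)
I = 1/458 ≈ 0.0021834
D = -228
D + c(6)*I = -228 + (-7 + 6)*(1/458) = -228 - 1*1/458 = -228 - 1/458 = -104425/458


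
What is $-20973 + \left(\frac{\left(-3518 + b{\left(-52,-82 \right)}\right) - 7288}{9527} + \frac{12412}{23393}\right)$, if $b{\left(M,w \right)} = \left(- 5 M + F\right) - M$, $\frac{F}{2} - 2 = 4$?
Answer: $- \frac{4674276929305}{222865111} \approx -20974.0$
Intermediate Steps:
$F = 12$ ($F = 4 + 2 \cdot 4 = 4 + 8 = 12$)
$b{\left(M,w \right)} = 12 - 6 M$ ($b{\left(M,w \right)} = \left(- 5 M + 12\right) - M = \left(12 - 5 M\right) - M = 12 - 6 M$)
$-20973 + \left(\frac{\left(-3518 + b{\left(-52,-82 \right)}\right) - 7288}{9527} + \frac{12412}{23393}\right) = -20973 + \left(\frac{\left(-3518 + \left(12 - -312\right)\right) - 7288}{9527} + \frac{12412}{23393}\right) = -20973 + \left(\left(\left(-3518 + \left(12 + 312\right)\right) - 7288\right) \frac{1}{9527} + 12412 \cdot \frac{1}{23393}\right) = -20973 + \left(\left(\left(-3518 + 324\right) - 7288\right) \frac{1}{9527} + \frac{12412}{23393}\right) = -20973 + \left(\left(-3194 - 7288\right) \frac{1}{9527} + \frac{12412}{23393}\right) = -20973 + \left(\left(-10482\right) \frac{1}{9527} + \frac{12412}{23393}\right) = -20973 + \left(- \frac{10482}{9527} + \frac{12412}{23393}\right) = -20973 - \frac{126956302}{222865111} = - \frac{4674276929305}{222865111}$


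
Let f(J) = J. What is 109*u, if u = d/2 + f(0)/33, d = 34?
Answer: 1853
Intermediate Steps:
u = 17 (u = 34/2 + 0/33 = 34*(1/2) + 0*(1/33) = 17 + 0 = 17)
109*u = 109*17 = 1853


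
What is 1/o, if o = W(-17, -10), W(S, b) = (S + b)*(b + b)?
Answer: 1/540 ≈ 0.0018519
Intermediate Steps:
W(S, b) = 2*b*(S + b) (W(S, b) = (S + b)*(2*b) = 2*b*(S + b))
o = 540 (o = 2*(-10)*(-17 - 10) = 2*(-10)*(-27) = 540)
1/o = 1/540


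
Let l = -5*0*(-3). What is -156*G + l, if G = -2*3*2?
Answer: 1872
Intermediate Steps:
l = 0 (l = 0*(-3) = 0)
G = -12 (G = -6*2 = -12)
-156*G + l = -156*(-12) + 0 = 1872 + 0 = 1872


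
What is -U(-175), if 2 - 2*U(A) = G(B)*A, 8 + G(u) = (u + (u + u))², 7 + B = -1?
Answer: -49701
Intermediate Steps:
B = -8 (B = -7 - 1 = -8)
G(u) = -8 + 9*u² (G(u) = -8 + (u + (u + u))² = -8 + (u + 2*u)² = -8 + (3*u)² = -8 + 9*u²)
U(A) = 1 - 284*A (U(A) = 1 - (-8 + 9*(-8)²)*A/2 = 1 - (-8 + 9*64)*A/2 = 1 - (-8 + 576)*A/2 = 1 - 284*A)
-U(-175) = -(1 - 284*(-175)) = -(1 + 49700) = -1*49701 = -49701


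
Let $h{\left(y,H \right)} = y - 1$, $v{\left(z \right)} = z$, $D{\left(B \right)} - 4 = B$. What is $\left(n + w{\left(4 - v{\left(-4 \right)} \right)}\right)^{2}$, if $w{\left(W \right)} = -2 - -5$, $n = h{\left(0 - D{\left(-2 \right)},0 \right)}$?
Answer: $0$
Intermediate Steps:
$D{\left(B \right)} = 4 + B$
$h{\left(y,H \right)} = -1 + y$
$n = -3$ ($n = -1 + \left(0 - \left(4 - 2\right)\right) = -1 + \left(0 - 2\right) = -1 - 2 = -3$)
$w{\left(W \right)} = 3$ ($w{\left(W \right)} = -2 + 5 = 3$)
$\left(n + w{\left(4 - v{\left(-4 \right)} \right)}\right)^{2} = \left(-3 + 3\right)^{2} = 0^{2} = 0$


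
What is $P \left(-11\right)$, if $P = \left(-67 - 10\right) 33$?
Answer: $27951$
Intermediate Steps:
$P = -2541$ ($P = \left(-77\right) 33 = -2541$)
$P \left(-11\right) = \left(-2541\right) \left(-11\right) = 27951$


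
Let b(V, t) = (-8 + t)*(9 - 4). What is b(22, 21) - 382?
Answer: -317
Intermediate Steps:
b(V, t) = -40 + 5*t (b(V, t) = (-8 + t)*5 = -40 + 5*t)
b(22, 21) - 382 = (-40 + 5*21) - 382 = (-40 + 105) - 382 = 65 - 382 = -317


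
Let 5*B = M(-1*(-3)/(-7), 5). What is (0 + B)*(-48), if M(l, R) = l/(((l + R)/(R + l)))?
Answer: 144/35 ≈ 4.1143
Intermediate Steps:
M(l, R) = l (M(l, R) = l/(((R + l)/(R + l))) = l/1 = l*1 = l)
B = -3/35 (B = (-1*(-3)/(-7))/5 = (3*(-⅐))/5 = (⅕)*(-3/7) = -3/35 ≈ -0.085714)
(0 + B)*(-48) = (0 - 3/35)*(-48) = -3/35*(-48) = 144/35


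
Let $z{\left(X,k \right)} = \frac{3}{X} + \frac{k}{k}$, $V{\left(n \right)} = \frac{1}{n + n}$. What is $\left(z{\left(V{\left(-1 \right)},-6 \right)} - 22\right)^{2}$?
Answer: $729$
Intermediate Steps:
$V{\left(n \right)} = \frac{1}{2 n}$
$z{\left(X,k \right)} = 1 + \frac{3}{X}$ ($z{\left(X,k \right)} = \frac{3}{X} + 1 = 1 + \frac{3}{X}$)
$\left(z{\left(V{\left(-1 \right)},-6 \right)} - 22\right)^{2} = \left(\frac{3 + \frac{1}{2 \left(-1\right)}}{\frac{1}{2} \frac{1}{-1}} - 22\right)^{2} = \left(\frac{3 + \frac{1}{2} \left(-1\right)}{\frac{1}{2} \left(-1\right)} - 22\right)^{2} = \left(\frac{3 - \frac{1}{2}}{- \frac{1}{2}} - 22\right)^{2} = \left(\left(-2\right) \frac{5}{2} - 22\right)^{2} = \left(-5 - 22\right)^{2} = \left(-27\right)^{2} = 729$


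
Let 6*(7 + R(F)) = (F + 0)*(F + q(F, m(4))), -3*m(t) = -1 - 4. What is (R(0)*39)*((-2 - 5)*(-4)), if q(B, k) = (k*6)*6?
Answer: -7644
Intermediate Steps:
m(t) = 5/3 (m(t) = -(-1 - 4)/3 = -⅓*(-5) = 5/3)
q(B, k) = 36*k (q(B, k) = (6*k)*6 = 36*k)
R(F) = -7 + F*(60 + F)/6 (R(F) = -7 + ((F + 0)*(F + 36*(5/3)))/6 = -7 + (F*(F + 60))/6 = -7 + (F*(60 + F))/6 = -7 + F*(60 + F)/6)
(R(0)*39)*((-2 - 5)*(-4)) = ((-7 + 10*0 + (⅙)*0²)*39)*((-2 - 5)*(-4)) = ((-7 + 0 + (⅙)*0)*39)*(-7*(-4)) = ((-7 + 0 + 0)*39)*28 = -7*39*28 = -273*28 = -7644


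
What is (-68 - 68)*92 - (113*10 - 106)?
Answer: -13536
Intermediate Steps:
(-68 - 68)*92 - (113*10 - 106) = -136*92 - (1130 - 106) = -12512 - 1*1024 = -12512 - 1024 = -13536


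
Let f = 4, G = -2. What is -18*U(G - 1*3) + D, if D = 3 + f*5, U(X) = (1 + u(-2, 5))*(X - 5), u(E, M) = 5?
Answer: 1103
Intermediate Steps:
U(X) = -30 + 6*X (U(X) = (1 + 5)*(X - 5) = 6*(-5 + X) = -30 + 6*X)
D = 23 (D = 3 + 4*5 = 3 + 20 = 23)
-18*U(G - 1*3) + D = -18*(-30 + 6*(-2 - 1*3)) + 23 = -18*(-30 + 6*(-2 - 3)) + 23 = -18*(-30 + 6*(-5)) + 23 = -18*(-30 - 30) + 23 = -18*(-60) + 23 = 1080 + 23 = 1103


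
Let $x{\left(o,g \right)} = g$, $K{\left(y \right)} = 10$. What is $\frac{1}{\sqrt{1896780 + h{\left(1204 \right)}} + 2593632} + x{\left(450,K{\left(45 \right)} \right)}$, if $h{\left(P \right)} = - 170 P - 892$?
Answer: $\frac{2802885633158}{280288552509} - \frac{\sqrt{46978}}{1121154210036} \approx 10.0$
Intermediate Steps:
$h{\left(P \right)} = -892 - 170 P$
$\frac{1}{\sqrt{1896780 + h{\left(1204 \right)}} + 2593632} + x{\left(450,K{\left(45 \right)} \right)} = \frac{1}{\sqrt{1896780 - 205572} + 2593632} + 10 = \frac{1}{\sqrt{1691208} + 2593632} + 10 = \frac{1}{6 \sqrt{46978} + 2593632} + 10 = \frac{1}{2593632 + 6 \sqrt{46978}} + 10 = 10 + \frac{1}{2593632 + 6 \sqrt{46978}}$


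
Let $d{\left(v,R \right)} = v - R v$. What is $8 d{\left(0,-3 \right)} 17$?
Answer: $0$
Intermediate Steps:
$d{\left(v,R \right)} = v - R v$
$8 d{\left(0,-3 \right)} 17 = 8 \cdot 0 \left(1 - -3\right) 17 = 8 \cdot 0 \left(1 + 3\right) 17 = 8 \cdot 0 \cdot 4 \cdot 17 = 8 \cdot 0 \cdot 17 = 0 \cdot 17 = 0$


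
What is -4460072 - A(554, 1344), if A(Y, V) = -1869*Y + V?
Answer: -3425990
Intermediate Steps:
A(Y, V) = V - 1869*Y
-4460072 - A(554, 1344) = -4460072 - (1344 - 1869*554) = -4460072 - (1344 - 1035426) = -4460072 - 1*(-1034082) = -4460072 + 1034082 = -3425990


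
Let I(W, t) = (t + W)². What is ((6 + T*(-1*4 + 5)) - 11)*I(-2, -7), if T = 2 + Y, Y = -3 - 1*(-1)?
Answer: -405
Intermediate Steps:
Y = -2 (Y = -3 + 1 = -2)
T = 0 (T = 2 - 2 = 0)
I(W, t) = (W + t)²
((6 + T*(-1*4 + 5)) - 11)*I(-2, -7) = ((6 + 0*(-1*4 + 5)) - 11)*(-2 - 7)² = ((6 + 0*(-4 + 5)) - 11)*(-9)² = ((6 + 0*1) - 11)*81 = ((6 + 0) - 11)*81 = (6 - 11)*81 = -5*81 = -405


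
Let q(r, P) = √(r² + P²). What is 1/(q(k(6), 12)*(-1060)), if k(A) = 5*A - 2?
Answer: -√58/245920 ≈ -3.0969e-5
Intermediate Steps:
k(A) = -2 + 5*A
q(r, P) = √(P² + r²)
1/(q(k(6), 12)*(-1060)) = 1/(√(12² + (-2 + 5*6)²)*(-1060)) = 1/(√(144 + (-2 + 30)²)*(-1060)) = 1/(√(144 + 28²)*(-1060)) = 1/(√(144 + 784)*(-1060)) = 1/(√928*(-1060)) = 1/((4*√58)*(-1060)) = 1/(-4240*√58) = -√58/245920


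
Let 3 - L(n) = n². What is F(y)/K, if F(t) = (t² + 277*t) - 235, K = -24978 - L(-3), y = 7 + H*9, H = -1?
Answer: 785/24972 ≈ 0.031435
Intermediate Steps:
y = -2 (y = 7 - 1*9 = 7 - 9 = -2)
L(n) = 3 - n²
K = -24972 (K = -24978 - (3 - 1*(-3)²) = -24978 - (3 - 1*9) = -24978 - (3 - 9) = -24978 - 1*(-6) = -24978 + 6 = -24972)
F(t) = -235 + t² + 277*t
F(y)/K = (-235 + (-2)² + 277*(-2))/(-24972) = (-235 + 4 - 554)*(-1/24972) = -785*(-1/24972) = 785/24972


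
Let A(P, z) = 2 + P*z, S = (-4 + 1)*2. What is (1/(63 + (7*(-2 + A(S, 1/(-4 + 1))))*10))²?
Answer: 1/41209 ≈ 2.4267e-5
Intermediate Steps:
S = -6 (S = -3*2 = -6)
(1/(63 + (7*(-2 + A(S, 1/(-4 + 1))))*10))² = (1/(63 + (7*(-2 + (2 - 6/(-4 + 1))))*10))² = (1/(63 + (7*(-2 + (2 - 6/(-3))))*10))² = (1/(63 + (7*(-2 + (2 - 6*(-⅓))))*10))² = (1/(63 + (7*(-2 + (2 + 2)))*10))² = (1/(63 + (7*(-2 + 4))*10))² = (1/(63 + (7*2)*10))² = (1/(63 + 14*10))² = (1/(63 + 140))² = (1/203)² = 1/41209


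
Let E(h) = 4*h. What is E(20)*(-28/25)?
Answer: -448/5 ≈ -89.600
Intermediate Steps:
E(20)*(-28/25) = (4*20)*(-28/25) = 80*(-28*1/25) = 80*(-28/25) = -448/5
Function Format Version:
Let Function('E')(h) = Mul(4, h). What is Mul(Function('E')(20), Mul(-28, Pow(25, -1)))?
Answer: Rational(-448, 5) ≈ -89.600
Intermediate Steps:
Mul(Function('E')(20), Mul(-28, Pow(25, -1))) = Mul(Mul(4, 20), Mul(-28, Pow(25, -1))) = Mul(80, Mul(-28, Rational(1, 25))) = Mul(80, Rational(-28, 25)) = Rational(-448, 5)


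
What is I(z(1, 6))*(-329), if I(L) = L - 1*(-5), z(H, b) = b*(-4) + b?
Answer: 4277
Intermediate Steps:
z(H, b) = -3*b (z(H, b) = -4*b + b = -3*b)
I(L) = 5 + L (I(L) = L + 5 = 5 + L)
I(z(1, 6))*(-329) = (5 - 3*6)*(-329) = (5 - 18)*(-329) = -13*(-329) = 4277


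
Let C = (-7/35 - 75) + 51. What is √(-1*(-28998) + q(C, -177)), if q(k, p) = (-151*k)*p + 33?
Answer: 2*I*√3861015/5 ≈ 785.98*I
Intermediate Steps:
C = -121/5 (C = (-7*1/35 - 75) + 51 = (-⅕ - 75) + 51 = -376/5 + 51 = -121/5 ≈ -24.200)
q(k, p) = 33 - 151*k*p (q(k, p) = -151*k*p + 33 = 33 - 151*k*p)
√(-1*(-28998) + q(C, -177)) = √(-1*(-28998) + (33 - 151*(-121/5)*(-177))) = √(28998 + (33 - 3233967/5)) = √(28998 - 3233802/5) = √(-3088812/5) = 2*I*√3861015/5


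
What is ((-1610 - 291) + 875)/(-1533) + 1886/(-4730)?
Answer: 326957/1208515 ≈ 0.27054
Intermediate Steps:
((-1610 - 291) + 875)/(-1533) + 1886/(-4730) = (-1901 + 875)*(-1/1533) + 1886*(-1/4730) = -1026*(-1/1533) - 943/2365 = 342/511 - 943/2365 = 326957/1208515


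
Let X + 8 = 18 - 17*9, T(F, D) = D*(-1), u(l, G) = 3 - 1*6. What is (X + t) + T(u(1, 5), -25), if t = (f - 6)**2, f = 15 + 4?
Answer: 51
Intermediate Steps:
f = 19
u(l, G) = -3 (u(l, G) = 3 - 6 = -3)
T(F, D) = -D
t = 169 (t = (19 - 6)**2 = 13**2 = 169)
X = -143 (X = -8 + (18 - 17*9) = -8 + (18 - 153) = -8 - 135 = -143)
(X + t) + T(u(1, 5), -25) = (-143 + 169) - 1*(-25) = 26 + 25 = 51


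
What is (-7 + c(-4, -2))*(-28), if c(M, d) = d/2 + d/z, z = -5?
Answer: 1064/5 ≈ 212.80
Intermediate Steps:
c(M, d) = 3*d/10 (c(M, d) = d/2 + d/(-5) = d*(1/2) + d*(-1/5) = d/2 - d/5 = 3*d/10)
(-7 + c(-4, -2))*(-28) = (-7 + (3/10)*(-2))*(-28) = (-7 - 3/5)*(-28) = -38/5*(-28) = 1064/5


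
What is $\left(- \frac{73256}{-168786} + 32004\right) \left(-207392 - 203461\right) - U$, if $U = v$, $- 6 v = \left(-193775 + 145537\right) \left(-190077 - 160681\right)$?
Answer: $- \frac{96856348860682}{9377} \approx -1.0329 \cdot 10^{10}$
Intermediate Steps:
$v = - \frac{8459932202}{3}$ ($v = - \frac{\left(-193775 + 145537\right) \left(-190077 - 160681\right)}{6} = - \frac{\left(-48238\right) \left(-350758\right)}{6} = \left(- \frac{1}{6}\right) 16919864404 = - \frac{8459932202}{3} \approx -2.82 \cdot 10^{9}$)
$U = - \frac{8459932202}{3} \approx -2.82 \cdot 10^{9}$
$\left(- \frac{73256}{-168786} + 32004\right) \left(-207392 - 203461\right) - U = \left(- \frac{73256}{-168786} + 32004\right) \left(-207392 - 203461\right) - - \frac{8459932202}{3} = \left(\left(-73256\right) \left(- \frac{1}{168786}\right) + 32004\right) \left(-410853\right) + \frac{8459932202}{3} = \left(\frac{36628}{84393} + 32004\right) \left(-410853\right) + \frac{8459932202}{3} = \frac{2700950200}{84393} \left(-410853\right) + \frac{8459932202}{3} = - \frac{369897830840200}{28131} + \frac{8459932202}{3} = - \frac{96856348860682}{9377}$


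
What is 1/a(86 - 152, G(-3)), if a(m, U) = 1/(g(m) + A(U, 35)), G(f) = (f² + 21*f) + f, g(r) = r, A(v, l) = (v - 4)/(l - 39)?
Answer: -203/4 ≈ -50.750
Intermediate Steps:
A(v, l) = (-4 + v)/(-39 + l)
G(f) = f² + 22*f
a(m, U) = 1/(1 + m - U/4) (a(m, U) = 1/(m + (-4 + U)/(-39 + 35)) = 1/(m + (-4 + U)/(-4)) = 1/(m - (-4 + U)/4) = 1/(m + (1 - U/4)) = 1/(1 + m - U/4))
1/a(86 - 152, G(-3)) = 1/(4/(4 - (-3)*(22 - 3) + 4*(86 - 152))) = 1/(4/(4 - (-3)*19 + 4*(-66))) = 1/(4/(4 - 1*(-57) - 264)) = 1/(4/(4 + 57 - 264)) = 1/(4/(-203)) = 1/(4*(-1/203)) = 1/(-4/203) = -203/4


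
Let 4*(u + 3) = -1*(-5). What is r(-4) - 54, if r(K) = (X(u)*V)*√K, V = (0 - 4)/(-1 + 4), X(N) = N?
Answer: -54 + 14*I/3 ≈ -54.0 + 4.6667*I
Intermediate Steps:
u = -7/4 (u = -3 + (-1*(-5))/4 = -3 + (¼)*5 = -3 + 5/4 = -7/4 ≈ -1.7500)
V = -4/3 ≈ -1.3333
r(K) = 7*√K/3 (r(K) = (-7/4*(-4/3))*√K = 7*√K/3)
r(-4) - 54 = 7*√(-4)/3 - 54 = 7*(2*I)/3 - 54 = 14*I/3 - 54 = -54 + 14*I/3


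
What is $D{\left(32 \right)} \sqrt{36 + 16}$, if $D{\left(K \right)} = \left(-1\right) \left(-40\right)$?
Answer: $80 \sqrt{13} \approx 288.44$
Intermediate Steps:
$D{\left(K \right)} = 40$
$D{\left(32 \right)} \sqrt{36 + 16} = 40 \sqrt{36 + 16} = 40 \sqrt{52} = 40 \cdot 2 \sqrt{13} = 80 \sqrt{13}$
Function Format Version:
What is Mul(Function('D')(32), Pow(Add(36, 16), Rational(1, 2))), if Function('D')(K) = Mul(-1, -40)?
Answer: Mul(80, Pow(13, Rational(1, 2))) ≈ 288.44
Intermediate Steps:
Function('D')(K) = 40
Mul(Function('D')(32), Pow(Add(36, 16), Rational(1, 2))) = Mul(40, Pow(Add(36, 16), Rational(1, 2))) = Mul(40, Pow(52, Rational(1, 2))) = Mul(40, Mul(2, Pow(13, Rational(1, 2)))) = Mul(80, Pow(13, Rational(1, 2)))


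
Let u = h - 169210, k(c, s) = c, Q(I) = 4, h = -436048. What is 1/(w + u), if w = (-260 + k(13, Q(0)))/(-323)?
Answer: -17/10289373 ≈ -1.6522e-6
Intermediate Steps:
u = -605258 (u = -436048 - 169210 = -605258)
w = 13/17 (w = (-260 + 13)/(-323) = -1/323*(-247) = 13/17 ≈ 0.76471)
1/(w + u) = 1/(13/17 - 605258) = 1/(-10289373/17) = -17/10289373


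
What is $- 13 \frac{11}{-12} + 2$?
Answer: $\frac{167}{12} \approx 13.917$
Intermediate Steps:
$- 13 \frac{11}{-12} + 2 = - 13 \cdot 11 \left(- \frac{1}{12}\right) + 2 = \left(-13\right) \left(- \frac{11}{12}\right) + 2 = \frac{143}{12} + 2 = \frac{167}{12}$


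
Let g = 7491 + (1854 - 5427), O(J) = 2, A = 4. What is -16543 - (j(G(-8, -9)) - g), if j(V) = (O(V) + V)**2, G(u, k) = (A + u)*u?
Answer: -13781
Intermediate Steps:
G(u, k) = u*(4 + u) (G(u, k) = (4 + u)*u = u*(4 + u))
g = 3918 (g = 7491 - 3573 = 3918)
j(V) = (2 + V)**2
-16543 - (j(G(-8, -9)) - g) = -16543 - ((2 - 8*(4 - 8))**2 - 1*3918) = -16543 - ((2 - 8*(-4))**2 - 3918) = -16543 - ((2 + 32)**2 - 3918) = -16543 - (34**2 - 3918) = -16543 - (1156 - 3918) = -16543 - 1*(-2762) = -16543 + 2762 = -13781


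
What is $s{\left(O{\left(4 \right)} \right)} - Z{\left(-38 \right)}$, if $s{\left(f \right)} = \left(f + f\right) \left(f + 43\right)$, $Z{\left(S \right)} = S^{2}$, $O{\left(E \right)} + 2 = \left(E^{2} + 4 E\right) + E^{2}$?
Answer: $6744$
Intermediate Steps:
$O{\left(E \right)} = -2 + 2 E^{2} + 4 E$ ($O{\left(E \right)} = -2 + \left(\left(E^{2} + 4 E\right) + E^{2}\right) = -2 + \left(2 E^{2} + 4 E\right) = -2 + 2 E^{2} + 4 E$)
$s{\left(f \right)} = 2 f \left(43 + f\right)$
$s{\left(O{\left(4 \right)} \right)} - Z{\left(-38 \right)} = 2 \left(-2 + 2 \cdot 4^{2} + 4 \cdot 4\right) \left(43 + \left(-2 + 2 \cdot 4^{2} + 4 \cdot 4\right)\right) - \left(-38\right)^{2} = 2 \left(-2 + 2 \cdot 16 + 16\right) \left(43 + \left(-2 + 2 \cdot 16 + 16\right)\right) - 1444 = 2 \left(-2 + 32 + 16\right) \left(43 + \left(-2 + 32 + 16\right)\right) - 1444 = 2 \cdot 46 \left(43 + 46\right) - 1444 = 2 \cdot 46 \cdot 89 - 1444 = 8188 - 1444 = 6744$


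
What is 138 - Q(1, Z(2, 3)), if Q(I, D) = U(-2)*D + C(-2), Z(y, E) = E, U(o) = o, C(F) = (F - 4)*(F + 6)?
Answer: 168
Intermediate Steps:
C(F) = (-4 + F)*(6 + F)
Q(I, D) = -24 - 2*D (Q(I, D) = -2*D + (-24 + (-2)² + 2*(-2)) = -2*D + (-24 + 4 - 4) = -2*D - 24 = -24 - 2*D)
138 - Q(1, Z(2, 3)) = 138 - (-24 - 2*3) = 138 - (-24 - 6) = 138 - 1*(-30) = 138 + 30 = 168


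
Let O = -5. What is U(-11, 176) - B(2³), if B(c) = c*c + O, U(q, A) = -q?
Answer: -48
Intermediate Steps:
B(c) = -5 + c² (B(c) = c*c - 5 = c² - 5 = -5 + c²)
U(-11, 176) - B(2³) = -1*(-11) - (-5 + (2³)²) = 11 - (-5 + 8²) = 11 - (-5 + 64) = 11 - 1*59 = 11 - 59 = -48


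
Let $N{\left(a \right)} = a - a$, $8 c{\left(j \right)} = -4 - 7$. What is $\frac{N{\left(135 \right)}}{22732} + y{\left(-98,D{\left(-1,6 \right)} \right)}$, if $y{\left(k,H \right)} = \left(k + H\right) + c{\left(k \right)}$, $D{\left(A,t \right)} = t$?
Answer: $- \frac{747}{8} \approx -93.375$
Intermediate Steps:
$c{\left(j \right)} = - \frac{11}{8}$ ($c{\left(j \right)} = \frac{-4 - 7}{8} = \frac{1}{8} \left(-11\right) = - \frac{11}{8}$)
$y{\left(k,H \right)} = - \frac{11}{8} + H + k$ ($y{\left(k,H \right)} = \left(k + H\right) - \frac{11}{8} = \left(H + k\right) - \frac{11}{8} = - \frac{11}{8} + H + k$)
$N{\left(a \right)} = 0$
$\frac{N{\left(135 \right)}}{22732} + y{\left(-98,D{\left(-1,6 \right)} \right)} = \frac{0}{22732} - \frac{747}{8} = 0 \cdot \frac{1}{22732} - \frac{747}{8} = 0 - \frac{747}{8} = - \frac{747}{8}$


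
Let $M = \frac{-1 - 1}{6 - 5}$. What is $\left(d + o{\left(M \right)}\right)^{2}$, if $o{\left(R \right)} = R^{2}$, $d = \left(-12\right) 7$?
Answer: $6400$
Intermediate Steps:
$M = -2$ ($M = - \frac{2}{1} = \left(-2\right) 1 = -2$)
$d = -84$
$\left(d + o{\left(M \right)}\right)^{2} = \left(-84 + \left(-2\right)^{2}\right)^{2} = \left(-84 + 4\right)^{2} = \left(-80\right)^{2} = 6400$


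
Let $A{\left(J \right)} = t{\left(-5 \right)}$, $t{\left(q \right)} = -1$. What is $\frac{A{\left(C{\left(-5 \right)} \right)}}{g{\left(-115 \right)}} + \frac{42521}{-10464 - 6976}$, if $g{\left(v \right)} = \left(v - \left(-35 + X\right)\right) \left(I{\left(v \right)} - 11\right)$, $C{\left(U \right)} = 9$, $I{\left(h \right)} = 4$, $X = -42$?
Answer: $- \frac{5664013}{2319520} \approx -2.4419$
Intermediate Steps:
$A{\left(J \right)} = -1$
$g{\left(v \right)} = -539 - 7 v$ ($g{\left(v \right)} = \left(v + \left(35 - -42\right)\right) \left(4 - 11\right) = \left(v + \left(35 + 42\right)\right) \left(-7\right) = \left(v + 77\right) \left(-7\right) = \left(77 + v\right) \left(-7\right) = -539 - 7 v$)
$\frac{A{\left(C{\left(-5 \right)} \right)}}{g{\left(-115 \right)}} + \frac{42521}{-10464 - 6976} = - \frac{1}{-539 - -805} + \frac{42521}{-10464 - 6976} = - \frac{1}{-539 + 805} + \frac{42521}{-10464 - 6976} = - \frac{1}{266} + \frac{42521}{-17440} = \left(-1\right) \frac{1}{266} + 42521 \left(- \frac{1}{17440}\right) = - \frac{1}{266} - \frac{42521}{17440} = - \frac{5664013}{2319520}$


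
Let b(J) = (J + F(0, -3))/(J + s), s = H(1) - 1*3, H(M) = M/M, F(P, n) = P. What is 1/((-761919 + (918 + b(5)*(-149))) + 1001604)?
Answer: 3/721064 ≈ 4.1605e-6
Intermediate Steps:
H(M) = 1
s = -2 (s = 1 - 1*3 = 1 - 3 = -2)
b(J) = J/(-2 + J) (b(J) = (J + 0)/(J - 2) = J/(-2 + J))
1/((-761919 + (918 + b(5)*(-149))) + 1001604) = 1/((-761919 + (918 + (5/(-2 + 5))*(-149))) + 1001604) = 1/((-761919 + (918 + (5/3)*(-149))) + 1001604) = 1/((-761919 + (918 - 745/3)) + 1001604) = 1/((-761919 + 2009/3) + 1001604) = 1/(-2283748/3 + 1001604) = 1/(721064/3) = 3/721064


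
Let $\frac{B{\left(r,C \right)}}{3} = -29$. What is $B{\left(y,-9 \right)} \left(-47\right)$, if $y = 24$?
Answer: $4089$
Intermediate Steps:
$B{\left(r,C \right)} = -87$ ($B{\left(r,C \right)} = 3 \left(-29\right) = -87$)
$B{\left(y,-9 \right)} \left(-47\right) = \left(-87\right) \left(-47\right) = 4089$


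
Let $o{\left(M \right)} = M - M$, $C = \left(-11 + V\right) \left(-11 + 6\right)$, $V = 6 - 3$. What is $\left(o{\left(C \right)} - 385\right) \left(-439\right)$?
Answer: $169015$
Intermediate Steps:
$V = 3$ ($V = 6 - 3 = 3$)
$C = 40$ ($C = \left(-11 + 3\right) \left(-11 + 6\right) = \left(-8\right) \left(-5\right) = 40$)
$o{\left(M \right)} = 0$
$\left(o{\left(C \right)} - 385\right) \left(-439\right) = \left(0 - 385\right) \left(-439\right) = \left(-385\right) \left(-439\right) = 169015$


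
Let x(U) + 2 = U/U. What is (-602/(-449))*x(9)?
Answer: -602/449 ≈ -1.3408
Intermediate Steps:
x(U) = -1 (x(U) = -2 + U/U = -2 + 1 = -1)
(-602/(-449))*x(9) = -602/(-449)*(-1) = -602*(-1/449)*(-1) = (602/449)*(-1) = -602/449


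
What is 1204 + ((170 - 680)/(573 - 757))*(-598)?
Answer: -907/2 ≈ -453.50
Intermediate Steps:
1204 + ((170 - 680)/(573 - 757))*(-598) = 1204 - 510/(-184)*(-598) = 1204 - 510*(-1/184)*(-598) = 1204 + (255/92)*(-598) = 1204 - 3315/2 = -907/2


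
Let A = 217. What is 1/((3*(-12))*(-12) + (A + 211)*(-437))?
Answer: -1/186604 ≈ -5.3589e-6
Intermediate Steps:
1/((3*(-12))*(-12) + (A + 211)*(-437)) = 1/((3*(-12))*(-12) + (217 + 211)*(-437)) = 1/(-36*(-12) + 428*(-437)) = 1/(432 - 187036) = 1/(-186604) = -1/186604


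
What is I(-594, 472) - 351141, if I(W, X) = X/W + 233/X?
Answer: -49224392135/140184 ≈ -3.5114e+5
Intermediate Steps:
I(W, X) = 233/X + X/W
I(-594, 472) - 351141 = (233/472 + 472/(-594)) - 351141 = (233*(1/472) + 472*(-1/594)) - 351141 = (233/472 - 236/297) - 351141 = -42191/140184 - 351141 = -49224392135/140184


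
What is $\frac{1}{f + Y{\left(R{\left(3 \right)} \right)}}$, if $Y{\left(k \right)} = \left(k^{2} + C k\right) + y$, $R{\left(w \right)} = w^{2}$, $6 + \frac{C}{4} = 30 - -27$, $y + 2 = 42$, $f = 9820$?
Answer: $\frac{1}{11777} \approx 8.4911 \cdot 10^{-5}$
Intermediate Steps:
$y = 40$ ($y = -2 + 42 = 40$)
$C = 204$ ($C = -24 + 4 \left(30 - -27\right) = -24 + 4 \left(30 + 27\right) = -24 + 4 \cdot 57 = -24 + 228 = 204$)
$Y{\left(k \right)} = 40 + k^{2} + 204 k$ ($Y{\left(k \right)} = \left(k^{2} + 204 k\right) + 40 = 40 + k^{2} + 204 k$)
$\frac{1}{f + Y{\left(R{\left(3 \right)} \right)}} = \frac{1}{9820 + \left(40 + \left(3^{2}\right)^{2} + 204 \cdot 3^{2}\right)} = \frac{1}{9820 + \left(40 + 9^{2} + 204 \cdot 9\right)} = \frac{1}{9820 + \left(40 + 81 + 1836\right)} = \frac{1}{9820 + 1957} = \frac{1}{11777}$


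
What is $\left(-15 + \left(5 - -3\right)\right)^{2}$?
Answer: $49$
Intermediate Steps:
$\left(-15 + \left(5 - -3\right)\right)^{2} = \left(-15 + \left(5 + 3\right)\right)^{2} = \left(-15 + 8\right)^{2} = \left(-7\right)^{2} = 49$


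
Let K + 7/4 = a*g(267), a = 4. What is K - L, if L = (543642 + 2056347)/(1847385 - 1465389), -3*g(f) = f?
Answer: -23209843/63666 ≈ -364.56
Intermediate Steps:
g(f) = -f/3
K = -1431/4 (K = -7/4 + 4*(-⅓*267) = -7/4 + 4*(-89) = -7/4 - 356 = -1431/4 ≈ -357.75)
L = 866663/127332 (L = 2599989/381996 = 2599989*(1/381996) = 866663/127332 ≈ 6.8063)
K - L = -1431/4 - 1*866663/127332 = -1431/4 - 866663/127332 = -23209843/63666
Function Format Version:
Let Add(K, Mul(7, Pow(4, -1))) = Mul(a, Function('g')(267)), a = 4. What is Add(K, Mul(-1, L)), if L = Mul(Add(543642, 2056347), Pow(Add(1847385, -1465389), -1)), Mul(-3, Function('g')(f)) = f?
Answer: Rational(-23209843, 63666) ≈ -364.56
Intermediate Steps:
Function('g')(f) = Mul(Rational(-1, 3), f)
K = Rational(-1431, 4) (K = Add(Rational(-7, 4), Mul(4, Mul(Rational(-1, 3), 267))) = Add(Rational(-7, 4), Mul(4, -89)) = Add(Rational(-7, 4), -356) = Rational(-1431, 4) ≈ -357.75)
L = Rational(866663, 127332) (L = Mul(2599989, Pow(381996, -1)) = Mul(2599989, Rational(1, 381996)) = Rational(866663, 127332) ≈ 6.8063)
Add(K, Mul(-1, L)) = Add(Rational(-1431, 4), Mul(-1, Rational(866663, 127332))) = Add(Rational(-1431, 4), Rational(-866663, 127332)) = Rational(-23209843, 63666)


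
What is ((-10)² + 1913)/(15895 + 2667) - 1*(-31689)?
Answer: 588213231/18562 ≈ 31689.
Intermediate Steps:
((-10)² + 1913)/(15895 + 2667) - 1*(-31689) = (100 + 1913)/18562 + 31689 = 2013*(1/18562) + 31689 = 2013/18562 + 31689 = 588213231/18562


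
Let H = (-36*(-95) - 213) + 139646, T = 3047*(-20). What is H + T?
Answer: 81913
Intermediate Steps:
T = -60940
H = 142853 (H = (3420 - 213) + 139646 = 3207 + 139646 = 142853)
H + T = 142853 - 60940 = 81913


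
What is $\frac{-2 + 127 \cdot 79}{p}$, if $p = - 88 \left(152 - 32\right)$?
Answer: $- \frac{10031}{10560} \approx -0.94991$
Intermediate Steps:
$p = -10560$ ($p = - 88 \left(152 - 32\right) = \left(-88\right) 120 = -10560$)
$\frac{-2 + 127 \cdot 79}{p} = \frac{-2 + 127 \cdot 79}{-10560} = \left(-2 + 10033\right) \left(- \frac{1}{10560}\right) = 10031 \left(- \frac{1}{10560}\right) = - \frac{10031}{10560}$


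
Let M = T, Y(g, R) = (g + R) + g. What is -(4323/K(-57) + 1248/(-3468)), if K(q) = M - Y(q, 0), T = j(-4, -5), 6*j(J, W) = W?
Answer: -7425466/196231 ≈ -37.840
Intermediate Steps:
j(J, W) = W/6
T = -5/6 (T = (1/6)*(-5) = -5/6 ≈ -0.83333)
Y(g, R) = R + 2*g (Y(g, R) = (R + g) + g = R + 2*g)
M = -5/6 ≈ -0.83333
K(q) = -5/6 - 2*q (K(q) = -5/6 - (0 + 2*q) = -5/6 - 2*q)
-(4323/K(-57) + 1248/(-3468)) = -(4323/(-5/6 - 2*(-57)) + 1248/(-3468)) = -(4323/(-5/6 + 114) + 1248*(-1/3468)) = -(4323/(679/6) - 104/289) = -(4323*(6/679) - 104/289) = -(25938/679 - 104/289) = -1*7425466/196231 = -7425466/196231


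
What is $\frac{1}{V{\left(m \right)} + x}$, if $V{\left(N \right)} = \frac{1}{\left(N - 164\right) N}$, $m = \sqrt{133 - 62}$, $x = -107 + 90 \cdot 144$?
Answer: $\frac{6119875601}{78658760871512} + \frac{41 \sqrt{71}}{78658760871512} \approx 7.7803 \cdot 10^{-5}$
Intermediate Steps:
$x = 12853$ ($x = -107 + 12960 = 12853$)
$m = \sqrt{71} \approx 8.4261$
$V{\left(N \right)} = \frac{1}{N \left(-164 + N\right)}$ ($V{\left(N \right)} = \frac{1}{\left(-164 + N\right) N} = \frac{1}{N \left(-164 + N\right)}$)
$\frac{1}{V{\left(m \right)} + x} = \frac{1}{\frac{1}{\sqrt{71} \left(-164 + \sqrt{71}\right)} + 12853} = \frac{1}{\frac{\frac{1}{71} \sqrt{71}}{-164 + \sqrt{71}} + 12853} = \frac{1}{\frac{\sqrt{71}}{71 \left(-164 + \sqrt{71}\right)} + 12853} = \frac{1}{12853 + \frac{\sqrt{71}}{71 \left(-164 + \sqrt{71}\right)}}$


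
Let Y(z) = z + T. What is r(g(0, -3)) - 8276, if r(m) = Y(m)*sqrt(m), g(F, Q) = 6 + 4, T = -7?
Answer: -8276 + 3*sqrt(10) ≈ -8266.5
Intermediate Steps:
g(F, Q) = 10
Y(z) = -7 + z (Y(z) = z - 7 = -7 + z)
r(m) = sqrt(m)*(-7 + m) (r(m) = (-7 + m)*sqrt(m) = sqrt(m)*(-7 + m))
r(g(0, -3)) - 8276 = sqrt(10)*(-7 + 10) - 8276 = sqrt(10)*3 - 8276 = 3*sqrt(10) - 8276 = -8276 + 3*sqrt(10)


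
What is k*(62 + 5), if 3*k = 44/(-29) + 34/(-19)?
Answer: -122074/1653 ≈ -73.850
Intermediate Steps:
k = -1822/1653 (k = (44/(-29) + 34/(-19))/3 = (44*(-1/29) + 34*(-1/19))/3 = (-44/29 - 34/19)/3 = (1/3)*(-1822/551) = -1822/1653 ≈ -1.1022)
k*(62 + 5) = -1822*(62 + 5)/1653 = -1822/1653*67 = -122074/1653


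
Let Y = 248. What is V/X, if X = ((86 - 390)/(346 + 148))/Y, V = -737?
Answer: 297011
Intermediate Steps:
X = -1/403 (X = ((86 - 390)/(346 + 148))/248 = -304/494*(1/248) = -304*1/494*(1/248) = -8/13*1/248 = -1/403 ≈ -0.0024814)
V/X = -737/(-1/403) = -737*(-403) = 297011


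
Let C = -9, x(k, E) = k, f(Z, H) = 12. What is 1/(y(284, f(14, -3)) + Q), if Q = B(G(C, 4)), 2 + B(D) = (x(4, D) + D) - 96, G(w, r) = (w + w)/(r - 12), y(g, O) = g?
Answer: 4/769 ≈ 0.0052016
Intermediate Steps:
G(w, r) = 2*w/(-12 + r) (G(w, r) = (2*w)/(-12 + r) = 2*w/(-12 + r))
B(D) = -94 + D (B(D) = -2 + ((4 + D) - 96) = -2 + (-92 + D) = -94 + D)
Q = -367/4 (Q = -94 + 2*(-9)/(-12 + 4) = -94 + 2*(-9)/(-8) = -94 + 2*(-9)*(-⅛) = -94 + 9/4 = -367/4 ≈ -91.750)
1/(y(284, f(14, -3)) + Q) = 1/(284 - 367/4) = 1/(769/4) = 4/769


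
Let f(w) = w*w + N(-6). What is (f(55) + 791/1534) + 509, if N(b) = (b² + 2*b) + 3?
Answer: 5463365/1534 ≈ 3561.5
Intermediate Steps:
N(b) = 3 + b² + 2*b
f(w) = 27 + w² (f(w) = w*w + (3 + (-6)² + 2*(-6)) = w² + (3 + 36 - 12) = w² + 27 = 27 + w²)
(f(55) + 791/1534) + 509 = ((27 + 55²) + 791/1534) + 509 = ((27 + 3025) + 791*(1/1534)) + 509 = (3052 + 791/1534) + 509 = 4682559/1534 + 509 = 5463365/1534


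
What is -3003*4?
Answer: -12012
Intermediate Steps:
-3003*4 = -1001*12 = -12012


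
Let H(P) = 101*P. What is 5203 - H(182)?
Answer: -13179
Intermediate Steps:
5203 - H(182) = 5203 - 101*182 = 5203 - 1*18382 = 5203 - 18382 = -13179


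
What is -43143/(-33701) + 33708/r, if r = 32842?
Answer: 1276447857/553404121 ≈ 2.3065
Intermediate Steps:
-43143/(-33701) + 33708/r = -43143/(-33701) + 33708/32842 = -43143*(-1/33701) + 33708*(1/32842) = 43143/33701 + 16854/16421 = 1276447857/553404121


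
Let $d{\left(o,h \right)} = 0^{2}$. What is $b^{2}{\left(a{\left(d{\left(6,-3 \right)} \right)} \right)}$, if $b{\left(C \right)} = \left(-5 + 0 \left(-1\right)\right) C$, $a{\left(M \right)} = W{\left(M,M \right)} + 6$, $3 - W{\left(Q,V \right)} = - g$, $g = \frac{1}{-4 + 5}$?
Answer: $2500$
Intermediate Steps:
$g = 1$ ($g = 1^{-1} = 1$)
$d{\left(o,h \right)} = 0$
$W{\left(Q,V \right)} = 4$ ($W{\left(Q,V \right)} = 3 - \left(-1\right) 1 = 3 - -1 = 3 + 1 = 4$)
$a{\left(M \right)} = 10$ ($a{\left(M \right)} = 4 + 6 = 10$)
$b{\left(C \right)} = - 5 C$ ($b{\left(C \right)} = \left(-5 + 0\right) C = - 5 C$)
$b^{2}{\left(a{\left(d{\left(6,-3 \right)} \right)} \right)} = \left(\left(-5\right) 10\right)^{2} = \left(-50\right)^{2} = 2500$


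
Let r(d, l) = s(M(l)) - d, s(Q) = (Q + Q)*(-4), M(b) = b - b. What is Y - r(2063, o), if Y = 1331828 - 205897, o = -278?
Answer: 1127994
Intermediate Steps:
M(b) = 0
s(Q) = -8*Q (s(Q) = (2*Q)*(-4) = -8*Q)
Y = 1125931
r(d, l) = -d (r(d, l) = -8*0 - d = 0 - d = -d)
Y - r(2063, o) = 1125931 - (-1)*2063 = 1125931 - 1*(-2063) = 1125931 + 2063 = 1127994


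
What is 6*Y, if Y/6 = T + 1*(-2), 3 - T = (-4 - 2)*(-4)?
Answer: -828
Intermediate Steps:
T = -21 (T = 3 - (-4 - 2)*(-4) = 3 - (-6)*(-4) = 3 - 1*24 = 3 - 24 = -21)
Y = -138 (Y = 6*(-21 + 1*(-2)) = 6*(-21 - 2) = 6*(-23) = -138)
6*Y = 6*(-138) = -828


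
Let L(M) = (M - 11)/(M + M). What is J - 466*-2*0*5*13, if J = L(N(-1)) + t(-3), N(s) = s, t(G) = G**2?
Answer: 15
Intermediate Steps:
L(M) = (-11 + M)/(2*M) (L(M) = (-11 + M)/((2*M)) = (-11 + M)*(1/(2*M)) = (-11 + M)/(2*M))
J = 15 (J = (1/2)*(-11 - 1)/(-1) + (-3)**2 = (1/2)*(-1)*(-12) + 9 = 6 + 9 = 15)
J - 466*-2*0*5*13 = 15 - 466*-2*0*5*13 = 15 - 466*0*5*13 = 15 - 0*13 = 15 - 466*0 = 15 + 0 = 15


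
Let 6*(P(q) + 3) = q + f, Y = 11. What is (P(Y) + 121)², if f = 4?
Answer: 58081/4 ≈ 14520.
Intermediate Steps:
P(q) = -7/3 + q/6 (P(q) = -3 + (q + 4)/6 = -3 + (4 + q)/6 = -3 + (⅔ + q/6) = -7/3 + q/6)
(P(Y) + 121)² = ((-7/3 + (⅙)*11) + 121)² = ((-7/3 + 11/6) + 121)² = (-½ + 121)² = (241/2)² = 58081/4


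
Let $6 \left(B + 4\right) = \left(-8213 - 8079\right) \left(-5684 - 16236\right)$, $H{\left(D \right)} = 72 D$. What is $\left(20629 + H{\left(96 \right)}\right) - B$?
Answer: $- \frac{178477685}{3} \approx -5.9493 \cdot 10^{7}$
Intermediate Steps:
$B = \frac{178560308}{3}$ ($B = -4 + \frac{\left(-8213 - 8079\right) \left(-5684 - 16236\right)}{6} = -4 + \frac{\left(-16292\right) \left(-21920\right)}{6} = -4 + \frac{1}{6} \cdot 357120640 = -4 + \frac{178560320}{3} = \frac{178560308}{3} \approx 5.952 \cdot 10^{7}$)
$\left(20629 + H{\left(96 \right)}\right) - B = \left(20629 + 72 \cdot 96\right) - \frac{178560308}{3} = \left(20629 + 6912\right) - \frac{178560308}{3} = 27541 - \frac{178560308}{3} = - \frac{178477685}{3}$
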